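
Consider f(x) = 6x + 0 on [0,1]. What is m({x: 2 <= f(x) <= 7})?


f^(-1)([2, 7]) = {x : 2 <= 6x + 0 <= 7}
Solving: (2 - 0)/6 <= x <= (7 - 0)/6
= [0.333333, 1.166667]
Intersecting with [0,1]: [0.333333, 1]
Measure = 1 - 0.333333 = 0.666667


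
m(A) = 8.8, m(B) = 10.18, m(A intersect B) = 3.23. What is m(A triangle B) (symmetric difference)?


m(A Delta B) = m(A) + m(B) - 2*m(A n B)
= 8.8 + 10.18 - 2*3.23
= 8.8 + 10.18 - 6.46
= 12.52


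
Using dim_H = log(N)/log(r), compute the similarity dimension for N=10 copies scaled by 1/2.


For a self-similar set with N copies scaled by 1/r:
dim_H = log(N)/log(r) = log(10)/log(2)
= 2.302585/0.693147
= 3.321928


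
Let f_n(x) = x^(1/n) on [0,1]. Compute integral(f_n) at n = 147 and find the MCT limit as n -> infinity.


At n = 147: f_147(x) = x^(1/147).
Step 1: integral(x^(1/147), 0, 1) = [x^(1/147+1) / (1/147+1)] from 0 to 1
     = 1 / (1/147 + 1) = 1 / ((147+1)/147) = 147/(147+1)
     = 147/148 = 0.993243
Step 2: As n -> infinity, f_n(x) = x^(1/n) -> 1 for x in (0,1], and f_n is increasing in n.
By MCT, lim_n integral(f_n) = integral(lim_n f_n) = integral(1, 0, 1) = 1.
Step 3: Verify convergence: 147/148 = 0.993243 -> 1


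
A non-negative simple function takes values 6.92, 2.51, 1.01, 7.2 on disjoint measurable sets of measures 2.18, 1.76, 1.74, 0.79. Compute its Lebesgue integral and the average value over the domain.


Step 1: Integral = sum(value_i * measure_i)
= 6.92*2.18 + 2.51*1.76 + 1.01*1.74 + 7.2*0.79
= 15.0856 + 4.4176 + 1.7574 + 5.688
= 26.9486
Step 2: Total measure of domain = 2.18 + 1.76 + 1.74 + 0.79 = 6.47
Step 3: Average value = 26.9486 / 6.47 = 4.165162


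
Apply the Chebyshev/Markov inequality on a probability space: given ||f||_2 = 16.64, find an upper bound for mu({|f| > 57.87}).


Chebyshev/Markov inequality: mu(|f| > eps) <= (||f||_p / eps)^p
Step 1: ||f||_2 / eps = 16.64 / 57.87 = 0.287541
Step 2: Raise to power p = 2:
  (0.287541)^2 = 0.08268
Step 3: Therefore mu(|f| > 57.87) <= 0.08268


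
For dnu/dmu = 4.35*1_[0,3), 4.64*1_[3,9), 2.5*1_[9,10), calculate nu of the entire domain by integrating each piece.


Integrate each piece of the Radon-Nikodym derivative:
Step 1: integral_0^3 4.35 dx = 4.35*(3-0) = 4.35*3 = 13.05
Step 2: integral_3^9 4.64 dx = 4.64*(9-3) = 4.64*6 = 27.84
Step 3: integral_9^10 2.5 dx = 2.5*(10-9) = 2.5*1 = 2.5
Total: 13.05 + 27.84 + 2.5 = 43.39


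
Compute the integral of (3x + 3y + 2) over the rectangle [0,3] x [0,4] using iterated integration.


By Fubini, integrate in x first, then y.
Step 1: Fix y, integrate over x in [0,3]:
  integral(3x + 3y + 2, x=0..3)
  = 3*(3^2 - 0^2)/2 + (3y + 2)*(3 - 0)
  = 13.5 + (3y + 2)*3
  = 13.5 + 9y + 6
  = 19.5 + 9y
Step 2: Integrate over y in [0,4]:
  integral(19.5 + 9y, y=0..4)
  = 19.5*4 + 9*(4^2 - 0^2)/2
  = 78 + 72
  = 150


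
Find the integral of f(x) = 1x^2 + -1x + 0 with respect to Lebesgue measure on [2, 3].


The Lebesgue integral of a Riemann-integrable function agrees with the Riemann integral.
Antiderivative F(x) = (1/3)x^3 + (-1/2)x^2 + 0x
F(3) = (1/3)*3^3 + (-1/2)*3^2 + 0*3
     = (1/3)*27 + (-1/2)*9 + 0*3
     = 9 + -4.5 + 0
     = 4.5
F(2) = 0.666667
Integral = F(3) - F(2) = 4.5 - 0.666667 = 3.833333


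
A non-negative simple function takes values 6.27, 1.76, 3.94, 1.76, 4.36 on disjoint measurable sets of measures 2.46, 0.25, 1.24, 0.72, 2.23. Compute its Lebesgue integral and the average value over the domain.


Step 1: Integral = sum(value_i * measure_i)
= 6.27*2.46 + 1.76*0.25 + 3.94*1.24 + 1.76*0.72 + 4.36*2.23
= 15.4242 + 0.44 + 4.8856 + 1.2672 + 9.7228
= 31.7398
Step 2: Total measure of domain = 2.46 + 0.25 + 1.24 + 0.72 + 2.23 = 6.9
Step 3: Average value = 31.7398 / 6.9 = 4.599971


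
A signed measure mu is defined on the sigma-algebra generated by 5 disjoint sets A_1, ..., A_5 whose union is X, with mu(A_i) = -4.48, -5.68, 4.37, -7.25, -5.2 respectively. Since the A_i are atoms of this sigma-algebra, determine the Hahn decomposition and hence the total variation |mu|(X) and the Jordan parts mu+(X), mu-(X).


Step 1: Every measurable set is a union of atoms (the cells / points), so a Hahn decomposition is
  obtained by grouping atoms by sign: P = union of atoms with mu > 0, N = union of the remaining atoms.
  Atoms in P (indices): 3;  atoms in N (indices): 1, 2, 4, 5
  Positive values: 4.37
  Negative values: -4.48, -5.68, -7.25, -5.2
Step 2: mu+(X) = mu(P) = sum of positive atom values = 4.37
Step 3: mu-(X) = -mu(N) = sum of |negative atom values| = 22.61
Step 4: |mu|(X) = mu+(X) + mu-(X) = 4.37 + 22.61 = 26.98


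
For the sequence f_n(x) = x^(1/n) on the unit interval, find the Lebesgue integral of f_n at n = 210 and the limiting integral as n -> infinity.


At n = 210: f_210(x) = x^(1/210).
Step 1: integral(x^(1/210), 0, 1) = [x^(1/210+1) / (1/210+1)] from 0 to 1
     = 1 / (1/210 + 1) = 1 / ((210+1)/210) = 210/(210+1)
     = 210/211 = 0.995261
Step 2: As n -> infinity, f_n(x) = x^(1/n) -> 1 for x in (0,1], and f_n is increasing in n.
By MCT, lim_n integral(f_n) = integral(lim_n f_n) = integral(1, 0, 1) = 1.
Step 3: Verify convergence: 210/211 = 0.995261 -> 1


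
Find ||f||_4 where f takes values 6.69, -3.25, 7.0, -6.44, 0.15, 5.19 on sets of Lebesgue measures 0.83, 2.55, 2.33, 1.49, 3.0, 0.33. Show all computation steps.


Step 1: Compute |f_i|^4 for each value:
  |6.69|^4 = 2003.108487
  |-3.25|^4 = 111.566406
  |7.0|^4 = 2401
  |-6.44|^4 = 1720.059497
  |0.15|^4 = 5.062500e-04
  |5.19|^4 = 725.553483
Step 2: Multiply by measures and sum:
  2003.108487 * 0.83 = 1662.580044
  111.566406 * 2.55 = 284.494336
  2401 * 2.33 = 5594.33
  1720.059497 * 1.49 = 2562.88865
  5.062500e-04 * 3.0 = 0.001519
  725.553483 * 0.33 = 239.432649
Sum = 1662.580044 + 284.494336 + 5594.33 + 2562.88865 + 0.001519 + 239.432649 = 10343.727199
Step 3: Take the p-th root:
||f||_4 = (10343.727199)^(1/4) = 10.084846


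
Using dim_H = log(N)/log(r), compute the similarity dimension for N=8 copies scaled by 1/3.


For a self-similar set with N copies scaled by 1/r:
dim_H = log(N)/log(r) = log(8)/log(3)
= 2.079442/1.098612
= 1.892789


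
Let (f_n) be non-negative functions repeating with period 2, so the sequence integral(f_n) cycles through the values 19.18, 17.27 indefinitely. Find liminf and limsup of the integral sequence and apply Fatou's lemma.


The sequence (integral(f_n)) is periodic with period 2, repeating the values 19.18, 17.27 indefinitely.
Step 1: For a periodic sequence, every tail (a_m, a_(m+1), ...) contains all 2 period values infinitely often.
Step 2: Hence inf of every tail = min of the period values = min(19.18, 17.27) = 17.27.
        liminf_n integral(f_n) = sup over m of (inf of tail from m) = 17.27.
Step 3: Similarly sup of every tail = max of the period values = 19.18.
        limsup_n integral(f_n) = 19.18.
Step 4: Fatou's lemma: integral(liminf_n f_n) <= liminf_n integral(f_n) = 17.27.
        So the integral of the pointwise liminf is at most 17.27.


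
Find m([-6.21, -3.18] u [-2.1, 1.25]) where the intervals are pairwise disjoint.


For pairwise disjoint intervals, m(union) = sum of lengths.
= (-3.18 - -6.21) + (1.25 - -2.1)
= 3.03 + 3.35
= 6.38


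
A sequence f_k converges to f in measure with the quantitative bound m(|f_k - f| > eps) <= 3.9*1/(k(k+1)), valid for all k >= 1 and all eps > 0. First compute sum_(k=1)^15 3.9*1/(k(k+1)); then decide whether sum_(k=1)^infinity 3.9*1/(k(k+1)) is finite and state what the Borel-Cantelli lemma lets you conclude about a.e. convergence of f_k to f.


Step 1: List the terms 3.9*1/(k(k+1)) for k = 1 to 15:
  k=1: 1.95
  k=2: 0.65
  k=3: 0.325
  k=4: 0.195
  k=5: 0.13
  k=6: 0.092857
  k=7: 0.069643
  k=8: 0.054167
  k=9: 0.043333
  k=10: 0.035455
  k=11: 0.029545
  k=12: 0.025
  k=13: 0.021429
  k=14: 0.018571
  k=15: 0.01625
Step 2: Partial sum = 1.95 + 0.65 + 0.325 + 0.195 + 0.13 + 0.092857 + 0.069643 + 0.054167 + 0.043333 + 0.035455 + 0.029545 + 0.025 + 0.021429 + 0.018571 + 0.01625
     = 3.65625
Step 3: The full series sum_(k>=1) 3.9*1/(k(k+1)) converges (telescoping series sum 1/(k(k+1)) = 1; a constant multiple of a convergent series converges).
Step 4: Fix eps > 0. Since sum_k m(|f_k - f| > eps) < infinity, the Borel-Cantelli lemma gives
        m(limsup_k {|f_k - f| > eps}) = 0, i.e. for a.e. x, |f_k(x) - f(x)| <= eps for all large k.
        Applying this with eps = 1/j for j = 1, 2, ... and intersecting the countably many full-measure sets,
        for a.e. x we get limsup_k |f_k(x) - f(x)| <= 1/j for every j, hence f_k -> f almost everywhere.
Conclusion: series converges; Borel-Cantelli yields f_k -> f a.e.


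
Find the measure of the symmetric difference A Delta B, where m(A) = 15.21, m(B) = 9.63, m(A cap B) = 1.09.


m(A Delta B) = m(A) + m(B) - 2*m(A n B)
= 15.21 + 9.63 - 2*1.09
= 15.21 + 9.63 - 2.18
= 22.66


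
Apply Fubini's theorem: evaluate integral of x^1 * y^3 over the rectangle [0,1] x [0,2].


By Fubini's theorem, the double integral factors as a product of single integrals:
Step 1: integral_0^1 x^1 dx = [x^2/2] from 0 to 1
     = 1^2/2 = 0.5
Step 2: integral_0^2 y^3 dy = [y^4/4] from 0 to 2
     = 2^4/4 = 4
Step 3: Double integral = 0.5 * 4 = 2


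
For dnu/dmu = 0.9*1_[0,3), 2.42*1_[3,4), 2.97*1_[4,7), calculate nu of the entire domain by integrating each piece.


Integrate each piece of the Radon-Nikodym derivative:
Step 1: integral_0^3 0.9 dx = 0.9*(3-0) = 0.9*3 = 2.7
Step 2: integral_3^4 2.42 dx = 2.42*(4-3) = 2.42*1 = 2.42
Step 3: integral_4^7 2.97 dx = 2.97*(7-4) = 2.97*3 = 8.91
Total: 2.7 + 2.42 + 8.91 = 14.03


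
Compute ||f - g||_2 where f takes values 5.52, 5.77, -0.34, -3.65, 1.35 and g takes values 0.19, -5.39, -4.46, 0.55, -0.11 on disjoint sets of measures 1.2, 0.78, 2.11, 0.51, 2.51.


Step 1: Compute differences f_i - g_i:
  5.52 - 0.19 = 5.33
  5.77 - -5.39 = 11.16
  -0.34 - -4.46 = 4.12
  -3.65 - 0.55 = -4.2
  1.35 - -0.11 = 1.46
Step 2: Compute |diff|^2 * measure for each set:
  |5.33|^2 * 1.2 = 28.4089 * 1.2 = 34.09068
  |11.16|^2 * 0.78 = 124.5456 * 0.78 = 97.145568
  |4.12|^2 * 2.11 = 16.9744 * 2.11 = 35.815984
  |-4.2|^2 * 0.51 = 17.64 * 0.51 = 8.9964
  |1.46|^2 * 2.51 = 2.1316 * 2.51 = 5.350316
Step 3: Sum = 181.398948
Step 4: ||f-g||_2 = (181.398948)^(1/2) = 13.468443


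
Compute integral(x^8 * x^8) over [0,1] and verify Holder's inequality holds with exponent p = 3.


Step 1: Exact integral of f*g = integral(x^16, 0, 1) = 1/17
     = 0.058824
Step 2: Holder bound with p=3, q=1.5:
  ||f||_p = (integral x^24 dx)^(1/3) = (1/25)^(1/3) = 0.341995
  ||g||_q = (integral x^12 dx)^(1/1.5) = (1/13)^(1/1.5) = 0.180872
Step 3: Holder bound = ||f||_p * ||g||_q = 0.341995 * 0.180872 = 0.061857
Verification: 0.058824 <= 0.061857 (Holder holds)


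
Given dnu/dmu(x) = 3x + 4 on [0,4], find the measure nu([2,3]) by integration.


nu(A) = integral_A (dnu/dmu) dmu = integral_2^3 (3x + 4) dx
Step 1: Antiderivative F(x) = (3/2)x^2 + 4x
Step 2: F(3) = (3/2)*3^2 + 4*3 = 13.5 + 12 = 25.5
Step 3: F(2) = (3/2)*2^2 + 4*2 = 6 + 8 = 14
Step 4: nu([2,3]) = F(3) - F(2) = 25.5 - 14 = 11.5


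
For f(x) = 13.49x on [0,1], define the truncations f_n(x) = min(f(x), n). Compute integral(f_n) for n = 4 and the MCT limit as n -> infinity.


f(x) = 13.49x on [0,1]; f_n(x) = min(13.49x, n). At n = 4:
Step 1: f(x) reaches 4 at x = 4/13.49 = 0.296516
Step 2: integral(f_4) = integral(13.49x, 0, 0.296516) + integral(4, 0.296516, 1)
       = 13.49*0.296516^2/2 + 4*(1 - 0.296516)
       = 0.593032 + 2.813936
       = 3.406968
Step 3: As n -> infinity, f_n increases to f, so by MCT integral(f_n) -> integral(f) = 13.49/2 = 6.745.
Convergence: integral(f_4) = 3.406968 -> 6.745 as n -> infinity


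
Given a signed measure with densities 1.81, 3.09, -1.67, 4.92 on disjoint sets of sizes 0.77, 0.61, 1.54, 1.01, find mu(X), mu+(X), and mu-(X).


Step 1: Compute signed measure on each set:
  Set 1: 1.81 * 0.77 = 1.3937
  Set 2: 3.09 * 0.61 = 1.8849
  Set 3: -1.67 * 1.54 = -2.5718
  Set 4: 4.92 * 1.01 = 4.9692
Step 2: Total signed measure = (1.3937) + (1.8849) + (-2.5718) + (4.9692)
     = 5.676
Step 3: Positive part mu+(X) = sum of positive contributions = 8.2478
Step 4: Negative part mu-(X) = |sum of negative contributions| = 2.5718


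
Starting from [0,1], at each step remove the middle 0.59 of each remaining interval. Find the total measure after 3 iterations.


Step 1: At each step, fraction remaining = 1 - 0.59 = 0.41
Step 2: After 3 steps, measure = (0.41)^3
Step 3: Computing the power step by step:
  After step 1: 0.41
  After step 2: 0.1681
  After step 3: 0.068921
Result = 0.068921


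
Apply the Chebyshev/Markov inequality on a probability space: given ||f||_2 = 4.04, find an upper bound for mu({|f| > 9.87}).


Chebyshev/Markov inequality: mu(|f| > eps) <= (||f||_p / eps)^p
Step 1: ||f||_2 / eps = 4.04 / 9.87 = 0.409321
Step 2: Raise to power p = 2:
  (0.409321)^2 = 0.167544
Step 3: Therefore mu(|f| > 9.87) <= 0.167544


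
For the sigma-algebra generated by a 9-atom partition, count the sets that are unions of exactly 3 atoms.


Each element of F is a union of some subset of the 9 atoms.
Elements that are unions of exactly 3 atoms correspond to 3-element subsets of the 9 atoms.
Count = C(9, 3) = 9! / (3! * 6!) = 84.


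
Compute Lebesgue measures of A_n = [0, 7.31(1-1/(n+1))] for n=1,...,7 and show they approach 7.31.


By continuity of measure from below: if A_n increases to A, then m(A_n) -> m(A).
Here A = [0, 7.31], so m(A) = 7.31
Step 1: a_1 = 7.31*(1 - 1/2) = 3.655, m(A_1) = 3.655
Step 2: a_2 = 7.31*(1 - 1/3) = 4.8733, m(A_2) = 4.8733
Step 3: a_3 = 7.31*(1 - 1/4) = 5.4825, m(A_3) = 5.4825
Step 4: a_4 = 7.31*(1 - 1/5) = 5.848, m(A_4) = 5.848
Step 5: a_5 = 7.31*(1 - 1/6) = 6.0917, m(A_5) = 6.0917
Step 6: a_6 = 7.31*(1 - 1/7) = 6.2657, m(A_6) = 6.2657
Step 7: a_7 = 7.31*(1 - 1/8) = 6.3962, m(A_7) = 6.3962
Limit: m(A_n) -> m([0,7.31]) = 7.31


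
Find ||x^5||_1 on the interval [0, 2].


Step 1: ||f||_1 = (integral_0^2 |x^5|^1 dx)^(1/1)
     = (integral_0^2 x^5 dx)^(1/1)
Step 2: integral_0^2 x^5 dx = [x^6/(6)] from 0 to 2 = 2^6/6
     = 64/6 = 10.666667
Step 3: ||f||_1 = (10.666667)^(1/1) = 10.666667


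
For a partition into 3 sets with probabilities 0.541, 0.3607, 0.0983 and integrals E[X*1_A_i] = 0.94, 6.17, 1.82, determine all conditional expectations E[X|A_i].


For each cell A_i: E[X|A_i] = E[X*1_A_i] / P(A_i)
Step 1: E[X|A_1] = 0.94 / 0.541 = 1.737523
Step 2: E[X|A_2] = 6.17 / 0.3607 = 17.105628
Step 3: E[X|A_3] = 1.82 / 0.0983 = 18.514751
Verification: E[X] = sum E[X*1_A_i] = 0.94 + 6.17 + 1.82 = 8.93


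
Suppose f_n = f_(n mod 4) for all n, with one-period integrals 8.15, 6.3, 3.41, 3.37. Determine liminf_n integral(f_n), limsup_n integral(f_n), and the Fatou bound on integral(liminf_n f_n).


The sequence (integral(f_n)) is periodic with period 4, repeating the values 8.15, 6.3, 3.41, 3.37 indefinitely.
Step 1: For a periodic sequence, every tail (a_m, a_(m+1), ...) contains all 4 period values infinitely often.
Step 2: Hence inf of every tail = min of the period values = min(8.15, 6.3, 3.41, 3.37) = 3.37.
        liminf_n integral(f_n) = sup over m of (inf of tail from m) = 3.37.
Step 3: Similarly sup of every tail = max of the period values = 8.15.
        limsup_n integral(f_n) = 8.15.
Step 4: Fatou's lemma: integral(liminf_n f_n) <= liminf_n integral(f_n) = 3.37.
        So the integral of the pointwise liminf is at most 3.37.


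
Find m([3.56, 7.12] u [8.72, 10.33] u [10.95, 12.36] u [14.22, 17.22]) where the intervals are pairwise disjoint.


For pairwise disjoint intervals, m(union) = sum of lengths.
= (7.12 - 3.56) + (10.33 - 8.72) + (12.36 - 10.95) + (17.22 - 14.22)
= 3.56 + 1.61 + 1.41 + 3
= 9.58


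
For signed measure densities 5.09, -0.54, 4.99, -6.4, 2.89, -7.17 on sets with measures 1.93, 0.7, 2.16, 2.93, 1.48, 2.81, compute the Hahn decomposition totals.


Step 1: Compute signed measure on each set:
  Set 1: 5.09 * 1.93 = 9.8237
  Set 2: -0.54 * 0.7 = -0.378
  Set 3: 4.99 * 2.16 = 10.7784
  Set 4: -6.4 * 2.93 = -18.752
  Set 5: 2.89 * 1.48 = 4.2772
  Set 6: -7.17 * 2.81 = -20.1477
Step 2: Total signed measure = (9.8237) + (-0.378) + (10.7784) + (-18.752) + (4.2772) + (-20.1477)
     = -14.3984
Step 3: Positive part mu+(X) = sum of positive contributions = 24.8793
Step 4: Negative part mu-(X) = |sum of negative contributions| = 39.2777


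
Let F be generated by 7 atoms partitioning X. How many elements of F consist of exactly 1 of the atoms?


Each element of F is a union of some subset of the 7 atoms.
Elements that are unions of exactly 1 atoms correspond to 1-element subsets of the 7 atoms.
Count = C(7, 1) = 7! / (1! * 6!) = 7.


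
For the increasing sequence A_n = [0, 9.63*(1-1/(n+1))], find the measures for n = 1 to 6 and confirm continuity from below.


By continuity of measure from below: if A_n increases to A, then m(A_n) -> m(A).
Here A = [0, 9.63], so m(A) = 9.63
Step 1: a_1 = 9.63*(1 - 1/2) = 4.815, m(A_1) = 4.815
Step 2: a_2 = 9.63*(1 - 1/3) = 6.42, m(A_2) = 6.42
Step 3: a_3 = 9.63*(1 - 1/4) = 7.2225, m(A_3) = 7.2225
Step 4: a_4 = 9.63*(1 - 1/5) = 7.704, m(A_4) = 7.704
Step 5: a_5 = 9.63*(1 - 1/6) = 8.025, m(A_5) = 8.025
Step 6: a_6 = 9.63*(1 - 1/7) = 8.2543, m(A_6) = 8.2543
Limit: m(A_n) -> m([0,9.63]) = 9.63


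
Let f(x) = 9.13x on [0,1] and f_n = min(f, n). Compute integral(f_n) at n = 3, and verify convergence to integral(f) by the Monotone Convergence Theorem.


f(x) = 9.13x on [0,1]; f_n(x) = min(9.13x, n). At n = 3:
Step 1: f(x) reaches 3 at x = 3/9.13 = 0.328587
Step 2: integral(f_3) = integral(9.13x, 0, 0.328587) + integral(3, 0.328587, 1)
       = 9.13*0.328587^2/2 + 3*(1 - 0.328587)
       = 0.492881 + 2.014239
       = 2.507119
Step 3: As n -> infinity, f_n increases to f, so by MCT integral(f_n) -> integral(f) = 9.13/2 = 4.565.
Convergence: integral(f_3) = 2.507119 -> 4.565 as n -> infinity


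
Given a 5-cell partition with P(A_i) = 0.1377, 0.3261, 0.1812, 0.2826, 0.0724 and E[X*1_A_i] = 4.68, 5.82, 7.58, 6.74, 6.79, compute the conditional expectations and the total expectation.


For each cell A_i: E[X|A_i] = E[X*1_A_i] / P(A_i)
Step 1: E[X|A_1] = 4.68 / 0.1377 = 33.986928
Step 2: E[X|A_2] = 5.82 / 0.3261 = 17.847286
Step 3: E[X|A_3] = 7.58 / 0.1812 = 41.83223
Step 4: E[X|A_4] = 6.74 / 0.2826 = 23.849965
Step 5: E[X|A_5] = 6.79 / 0.0724 = 93.78453
Verification: E[X] = sum E[X*1_A_i] = 4.68 + 5.82 + 7.58 + 6.74 + 6.79 = 31.61


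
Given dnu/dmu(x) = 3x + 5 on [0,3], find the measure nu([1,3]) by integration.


nu(A) = integral_A (dnu/dmu) dmu = integral_1^3 (3x + 5) dx
Step 1: Antiderivative F(x) = (3/2)x^2 + 5x
Step 2: F(3) = (3/2)*3^2 + 5*3 = 13.5 + 15 = 28.5
Step 3: F(1) = (3/2)*1^2 + 5*1 = 1.5 + 5 = 6.5
Step 4: nu([1,3]) = F(3) - F(1) = 28.5 - 6.5 = 22


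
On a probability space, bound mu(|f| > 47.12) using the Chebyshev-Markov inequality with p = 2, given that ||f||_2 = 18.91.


Chebyshev/Markov inequality: mu(|f| > eps) <= (||f||_p / eps)^p
Step 1: ||f||_2 / eps = 18.91 / 47.12 = 0.401316
Step 2: Raise to power p = 2:
  (0.401316)^2 = 0.161054
Step 3: Therefore mu(|f| > 47.12) <= 0.161054


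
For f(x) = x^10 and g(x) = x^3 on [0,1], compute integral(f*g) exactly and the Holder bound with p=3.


Step 1: Exact integral of f*g = integral(x^13, 0, 1) = 1/14
     = 0.071429
Step 2: Holder bound with p=3, q=1.5:
  ||f||_p = (integral x^30 dx)^(1/3) = (1/31)^(1/3) = 0.318331
  ||g||_q = (integral x^4.5 dx)^(1/1.5) = (1/5.5)^(1/1.5) = 0.320941
Step 3: Holder bound = ||f||_p * ||g||_q = 0.318331 * 0.320941 = 0.102166
Verification: 0.071429 <= 0.102166 (Holder holds)


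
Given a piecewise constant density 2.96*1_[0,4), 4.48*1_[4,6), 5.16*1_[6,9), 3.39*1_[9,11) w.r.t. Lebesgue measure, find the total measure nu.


Integrate each piece of the Radon-Nikodym derivative:
Step 1: integral_0^4 2.96 dx = 2.96*(4-0) = 2.96*4 = 11.84
Step 2: integral_4^6 4.48 dx = 4.48*(6-4) = 4.48*2 = 8.96
Step 3: integral_6^9 5.16 dx = 5.16*(9-6) = 5.16*3 = 15.48
Step 4: integral_9^11 3.39 dx = 3.39*(11-9) = 3.39*2 = 6.78
Total: 11.84 + 8.96 + 15.48 + 6.78 = 43.06


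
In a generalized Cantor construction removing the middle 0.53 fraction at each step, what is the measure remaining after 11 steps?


Step 1: At each step, fraction remaining = 1 - 0.53 = 0.47
Step 2: After 11 steps, measure = (0.47)^11
Result = 2.472159e-04


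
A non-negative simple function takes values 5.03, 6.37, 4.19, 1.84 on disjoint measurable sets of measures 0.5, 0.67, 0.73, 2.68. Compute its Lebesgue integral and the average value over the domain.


Step 1: Integral = sum(value_i * measure_i)
= 5.03*0.5 + 6.37*0.67 + 4.19*0.73 + 1.84*2.68
= 2.515 + 4.2679 + 3.0587 + 4.9312
= 14.7728
Step 2: Total measure of domain = 0.5 + 0.67 + 0.73 + 2.68 = 4.58
Step 3: Average value = 14.7728 / 4.58 = 3.225502


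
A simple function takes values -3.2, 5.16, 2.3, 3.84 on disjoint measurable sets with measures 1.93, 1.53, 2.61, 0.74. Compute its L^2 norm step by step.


Step 1: Compute |f_i|^2 for each value:
  |-3.2|^2 = 10.24
  |5.16|^2 = 26.6256
  |2.3|^2 = 5.29
  |3.84|^2 = 14.7456
Step 2: Multiply by measures and sum:
  10.24 * 1.93 = 19.7632
  26.6256 * 1.53 = 40.737168
  5.29 * 2.61 = 13.8069
  14.7456 * 0.74 = 10.911744
Sum = 19.7632 + 40.737168 + 13.8069 + 10.911744 = 85.219012
Step 3: Take the p-th root:
||f||_2 = (85.219012)^(1/2) = 9.231414


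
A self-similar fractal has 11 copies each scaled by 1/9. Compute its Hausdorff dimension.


For a self-similar set with N copies scaled by 1/r:
dim_H = log(N)/log(r) = log(11)/log(9)
= 2.397895/2.197225
= 1.091329


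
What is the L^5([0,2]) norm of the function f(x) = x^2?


Step 1: ||f||_5 = (integral_0^2 |x^2|^5 dx)^(1/5)
     = (integral_0^2 x^10 dx)^(1/5)
Step 2: integral_0^2 x^10 dx = [x^11/(11)] from 0 to 2 = 2^11/11
     = 2048/11 = 186.181818
Step 3: ||f||_5 = (186.181818)^(1/5) = 2.844379


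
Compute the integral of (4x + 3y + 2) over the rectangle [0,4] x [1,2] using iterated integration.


By Fubini, integrate in x first, then y.
Step 1: Fix y, integrate over x in [0,4]:
  integral(4x + 3y + 2, x=0..4)
  = 4*(4^2 - 0^2)/2 + (3y + 2)*(4 - 0)
  = 32 + (3y + 2)*4
  = 32 + 12y + 8
  = 40 + 12y
Step 2: Integrate over y in [1,2]:
  integral(40 + 12y, y=1..2)
  = 40*1 + 12*(2^2 - 1^2)/2
  = 40 + 18
  = 58


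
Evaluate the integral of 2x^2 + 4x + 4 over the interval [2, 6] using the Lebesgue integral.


The Lebesgue integral of a Riemann-integrable function agrees with the Riemann integral.
Antiderivative F(x) = (2/3)x^3 + (4/2)x^2 + 4x
F(6) = (2/3)*6^3 + (4/2)*6^2 + 4*6
     = (2/3)*216 + (4/2)*36 + 4*6
     = 144 + 72 + 24
     = 240
F(2) = 21.333333
Integral = F(6) - F(2) = 240 - 21.333333 = 218.666667


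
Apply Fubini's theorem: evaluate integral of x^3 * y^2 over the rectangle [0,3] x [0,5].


By Fubini's theorem, the double integral factors as a product of single integrals:
Step 1: integral_0^3 x^3 dx = [x^4/4] from 0 to 3
     = 3^4/4 = 20.25
Step 2: integral_0^5 y^2 dy = [y^3/3] from 0 to 5
     = 5^3/3 = 41.666667
Step 3: Double integral = 20.25 * 41.666667 = 843.75


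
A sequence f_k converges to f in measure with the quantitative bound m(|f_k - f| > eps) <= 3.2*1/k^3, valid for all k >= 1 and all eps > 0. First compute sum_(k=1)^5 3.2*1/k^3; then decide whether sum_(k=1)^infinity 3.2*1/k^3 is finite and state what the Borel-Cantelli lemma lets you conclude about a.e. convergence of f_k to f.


Step 1: List the terms 3.2*1/k^3 for k = 1 to 5:
  k=1: 3.2
  k=2: 0.4
  k=3: 0.118519
  k=4: 0.05
  k=5: 0.0256
Step 2: Partial sum = 3.2 + 0.4 + 0.118519 + 0.05 + 0.0256
     = 3.794119
Step 3: The full series sum_(k>=1) 3.2*1/k^3 converges (p-series with p = 3 > 1; a constant multiple of a convergent series converges).
Step 4: Fix eps > 0. Since sum_k m(|f_k - f| > eps) < infinity, the Borel-Cantelli lemma gives
        m(limsup_k {|f_k - f| > eps}) = 0, i.e. for a.e. x, |f_k(x) - f(x)| <= eps for all large k.
        Applying this with eps = 1/j for j = 1, 2, ... and intersecting the countably many full-measure sets,
        for a.e. x we get limsup_k |f_k(x) - f(x)| <= 1/j for every j, hence f_k -> f almost everywhere.
Conclusion: series converges; Borel-Cantelli yields f_k -> f a.e.


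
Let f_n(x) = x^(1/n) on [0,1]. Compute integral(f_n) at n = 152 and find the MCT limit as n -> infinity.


At n = 152: f_152(x) = x^(1/152).
Step 1: integral(x^(1/152), 0, 1) = [x^(1/152+1) / (1/152+1)] from 0 to 1
     = 1 / (1/152 + 1) = 1 / ((152+1)/152) = 152/(152+1)
     = 152/153 = 0.993464
Step 2: As n -> infinity, f_n(x) = x^(1/n) -> 1 for x in (0,1], and f_n is increasing in n.
By MCT, lim_n integral(f_n) = integral(lim_n f_n) = integral(1, 0, 1) = 1.
Step 3: Verify convergence: 152/153 = 0.993464 -> 1


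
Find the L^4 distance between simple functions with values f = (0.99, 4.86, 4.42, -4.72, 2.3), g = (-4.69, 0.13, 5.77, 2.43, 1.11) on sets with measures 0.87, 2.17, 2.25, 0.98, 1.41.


Step 1: Compute differences f_i - g_i:
  0.99 - -4.69 = 5.68
  4.86 - 0.13 = 4.73
  4.42 - 5.77 = -1.35
  -4.72 - 2.43 = -7.15
  2.3 - 1.11 = 1.19
Step 2: Compute |diff|^4 * measure for each set:
  |5.68|^4 * 0.87 = 1040.862454 * 0.87 = 905.550335
  |4.73|^4 * 2.17 = 500.546654 * 2.17 = 1086.18624
  |-1.35|^4 * 2.25 = 3.321506 * 2.25 = 7.473389
  |-7.15|^4 * 0.98 = 2613.510006 * 0.98 = 2561.239806
  |1.19|^4 * 1.41 = 2.005339 * 1.41 = 2.827528
Step 3: Sum = 4563.277298
Step 4: ||f-g||_4 = (4563.277298)^(1/4) = 8.219004


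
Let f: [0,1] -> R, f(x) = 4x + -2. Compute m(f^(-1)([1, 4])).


f^(-1)([1, 4]) = {x : 1 <= 4x + -2 <= 4}
Solving: (1 - -2)/4 <= x <= (4 - -2)/4
= [0.75, 1.5]
Intersecting with [0,1]: [0.75, 1]
Measure = 1 - 0.75 = 0.25


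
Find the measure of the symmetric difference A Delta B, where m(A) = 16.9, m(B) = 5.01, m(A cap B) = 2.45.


m(A Delta B) = m(A) + m(B) - 2*m(A n B)
= 16.9 + 5.01 - 2*2.45
= 16.9 + 5.01 - 4.9
= 17.01


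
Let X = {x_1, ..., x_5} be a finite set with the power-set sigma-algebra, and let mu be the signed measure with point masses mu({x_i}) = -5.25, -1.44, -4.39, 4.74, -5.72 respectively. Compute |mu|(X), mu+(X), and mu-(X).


Step 1: Every measurable set is a union of atoms (the cells / points), so a Hahn decomposition is
  obtained by grouping atoms by sign: P = union of atoms with mu > 0, N = union of the remaining atoms.
  Atoms in P (indices): 4;  atoms in N (indices): 1, 2, 3, 5
  Positive values: 4.74
  Negative values: -5.25, -1.44, -4.39, -5.72
Step 2: mu+(X) = mu(P) = sum of positive atom values = 4.74
Step 3: mu-(X) = -mu(N) = sum of |negative atom values| = 16.8
Step 4: |mu|(X) = mu+(X) + mu-(X) = 4.74 + 16.8 = 21.54


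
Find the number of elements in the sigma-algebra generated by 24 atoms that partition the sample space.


Each element of the sigma-algebra is a union of some subset of the 24 atoms.
The number of such subsets is 2^24 = 16777216.


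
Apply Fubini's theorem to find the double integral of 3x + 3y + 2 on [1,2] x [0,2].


By Fubini, integrate in x first, then y.
Step 1: Fix y, integrate over x in [1,2]:
  integral(3x + 3y + 2, x=1..2)
  = 3*(2^2 - 1^2)/2 + (3y + 2)*(2 - 1)
  = 4.5 + (3y + 2)*1
  = 4.5 + 3y + 2
  = 6.5 + 3y
Step 2: Integrate over y in [0,2]:
  integral(6.5 + 3y, y=0..2)
  = 6.5*2 + 3*(2^2 - 0^2)/2
  = 13 + 6
  = 19


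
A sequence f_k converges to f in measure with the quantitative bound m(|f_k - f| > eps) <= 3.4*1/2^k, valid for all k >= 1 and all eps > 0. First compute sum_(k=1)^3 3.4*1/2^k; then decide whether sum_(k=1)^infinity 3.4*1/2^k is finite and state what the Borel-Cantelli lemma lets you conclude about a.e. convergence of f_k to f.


Step 1: List the terms 3.4*1/2^k for k = 1 to 3:
  k=1: 1.7
  k=2: 0.85
  k=3: 0.425
Step 2: Partial sum = 1.7 + 0.85 + 0.425
     = 2.975
Step 3: The full series sum_(k>=1) 3.4*1/2^k converges (geometric series with ratio 1/2 < 1; a constant multiple of a convergent series converges).
Step 4: Fix eps > 0. Since sum_k m(|f_k - f| > eps) < infinity, the Borel-Cantelli lemma gives
        m(limsup_k {|f_k - f| > eps}) = 0, i.e. for a.e. x, |f_k(x) - f(x)| <= eps for all large k.
        Applying this with eps = 1/j for j = 1, 2, ... and intersecting the countably many full-measure sets,
        for a.e. x we get limsup_k |f_k(x) - f(x)| <= 1/j for every j, hence f_k -> f almost everywhere.
Conclusion: series converges; Borel-Cantelli yields f_k -> f a.e.


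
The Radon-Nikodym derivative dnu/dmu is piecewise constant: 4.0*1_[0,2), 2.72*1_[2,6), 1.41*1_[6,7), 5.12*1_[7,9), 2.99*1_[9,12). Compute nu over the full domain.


Integrate each piece of the Radon-Nikodym derivative:
Step 1: integral_0^2 4.0 dx = 4.0*(2-0) = 4.0*2 = 8
Step 2: integral_2^6 2.72 dx = 2.72*(6-2) = 2.72*4 = 10.88
Step 3: integral_6^7 1.41 dx = 1.41*(7-6) = 1.41*1 = 1.41
Step 4: integral_7^9 5.12 dx = 5.12*(9-7) = 5.12*2 = 10.24
Step 5: integral_9^12 2.99 dx = 2.99*(12-9) = 2.99*3 = 8.97
Total: 8 + 10.88 + 1.41 + 10.24 + 8.97 = 39.5


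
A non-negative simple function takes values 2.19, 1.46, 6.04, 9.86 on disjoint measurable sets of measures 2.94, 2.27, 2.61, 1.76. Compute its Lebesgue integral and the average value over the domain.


Step 1: Integral = sum(value_i * measure_i)
= 2.19*2.94 + 1.46*2.27 + 6.04*2.61 + 9.86*1.76
= 6.4386 + 3.3142 + 15.7644 + 17.3536
= 42.8708
Step 2: Total measure of domain = 2.94 + 2.27 + 2.61 + 1.76 = 9.58
Step 3: Average value = 42.8708 / 9.58 = 4.475031


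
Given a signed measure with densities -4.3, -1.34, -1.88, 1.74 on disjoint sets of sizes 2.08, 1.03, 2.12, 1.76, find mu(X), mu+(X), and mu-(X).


Step 1: Compute signed measure on each set:
  Set 1: -4.3 * 2.08 = -8.944
  Set 2: -1.34 * 1.03 = -1.3802
  Set 3: -1.88 * 2.12 = -3.9856
  Set 4: 1.74 * 1.76 = 3.0624
Step 2: Total signed measure = (-8.944) + (-1.3802) + (-3.9856) + (3.0624)
     = -11.2474
Step 3: Positive part mu+(X) = sum of positive contributions = 3.0624
Step 4: Negative part mu-(X) = |sum of negative contributions| = 14.3098


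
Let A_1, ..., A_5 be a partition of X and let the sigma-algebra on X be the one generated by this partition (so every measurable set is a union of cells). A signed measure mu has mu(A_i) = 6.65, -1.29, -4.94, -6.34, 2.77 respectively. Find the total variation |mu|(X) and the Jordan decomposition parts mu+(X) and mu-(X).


Step 1: Every measurable set is a union of atoms (the cells / points), so a Hahn decomposition is
  obtained by grouping atoms by sign: P = union of atoms with mu > 0, N = union of the remaining atoms.
  Atoms in P (indices): 1, 5;  atoms in N (indices): 2, 3, 4
  Positive values: 6.65, 2.77
  Negative values: -1.29, -4.94, -6.34
Step 2: mu+(X) = mu(P) = sum of positive atom values = 9.42
Step 3: mu-(X) = -mu(N) = sum of |negative atom values| = 12.57
Step 4: |mu|(X) = mu+(X) + mu-(X) = 9.42 + 12.57 = 21.99


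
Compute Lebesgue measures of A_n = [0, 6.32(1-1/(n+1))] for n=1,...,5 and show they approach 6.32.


By continuity of measure from below: if A_n increases to A, then m(A_n) -> m(A).
Here A = [0, 6.32], so m(A) = 6.32
Step 1: a_1 = 6.32*(1 - 1/2) = 3.16, m(A_1) = 3.16
Step 2: a_2 = 6.32*(1 - 1/3) = 4.2133, m(A_2) = 4.2133
Step 3: a_3 = 6.32*(1 - 1/4) = 4.74, m(A_3) = 4.74
Step 4: a_4 = 6.32*(1 - 1/5) = 5.056, m(A_4) = 5.056
Step 5: a_5 = 6.32*(1 - 1/6) = 5.2667, m(A_5) = 5.2667
Limit: m(A_n) -> m([0,6.32]) = 6.32


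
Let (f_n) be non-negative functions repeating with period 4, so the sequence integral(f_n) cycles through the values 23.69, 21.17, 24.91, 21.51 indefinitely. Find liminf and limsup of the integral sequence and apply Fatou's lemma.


The sequence (integral(f_n)) is periodic with period 4, repeating the values 23.69, 21.17, 24.91, 21.51 indefinitely.
Step 1: For a periodic sequence, every tail (a_m, a_(m+1), ...) contains all 4 period values infinitely often.
Step 2: Hence inf of every tail = min of the period values = min(23.69, 21.17, 24.91, 21.51) = 21.17.
        liminf_n integral(f_n) = sup over m of (inf of tail from m) = 21.17.
Step 3: Similarly sup of every tail = max of the period values = 24.91.
        limsup_n integral(f_n) = 24.91.
Step 4: Fatou's lemma: integral(liminf_n f_n) <= liminf_n integral(f_n) = 21.17.
        So the integral of the pointwise liminf is at most 21.17.


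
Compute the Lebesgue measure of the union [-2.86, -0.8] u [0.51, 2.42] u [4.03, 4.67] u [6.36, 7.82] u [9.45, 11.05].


For pairwise disjoint intervals, m(union) = sum of lengths.
= (-0.8 - -2.86) + (2.42 - 0.51) + (4.67 - 4.03) + (7.82 - 6.36) + (11.05 - 9.45)
= 2.06 + 1.91 + 0.64 + 1.46 + 1.6
= 7.67


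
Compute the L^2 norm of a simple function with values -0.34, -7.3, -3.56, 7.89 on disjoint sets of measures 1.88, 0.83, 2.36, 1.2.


Step 1: Compute |f_i|^2 for each value:
  |-0.34|^2 = 0.1156
  |-7.3|^2 = 53.29
  |-3.56|^2 = 12.6736
  |7.89|^2 = 62.2521
Step 2: Multiply by measures and sum:
  0.1156 * 1.88 = 0.217328
  53.29 * 0.83 = 44.2307
  12.6736 * 2.36 = 29.909696
  62.2521 * 1.2 = 74.70252
Sum = 0.217328 + 44.2307 + 29.909696 + 74.70252 = 149.060244
Step 3: Take the p-th root:
||f||_2 = (149.060244)^(1/2) = 12.209023


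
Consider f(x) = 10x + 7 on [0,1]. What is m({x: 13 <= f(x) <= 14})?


f^(-1)([13, 14]) = {x : 13 <= 10x + 7 <= 14}
Solving: (13 - 7)/10 <= x <= (14 - 7)/10
= [0.6, 0.7]
Intersecting with [0,1]: [0.6, 0.7]
Measure = 0.7 - 0.6 = 0.1


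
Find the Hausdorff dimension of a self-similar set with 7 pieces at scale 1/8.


For a self-similar set with N copies scaled by 1/r:
dim_H = log(N)/log(r) = log(7)/log(8)
= 1.94591/2.079442
= 0.935785


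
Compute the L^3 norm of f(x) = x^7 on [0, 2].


Step 1: ||f||_3 = (integral_0^2 |x^7|^3 dx)^(1/3)
     = (integral_0^2 x^21 dx)^(1/3)
Step 2: integral_0^2 x^21 dx = [x^22/(22)] from 0 to 2 = 2^22/22
     = 4194304/22 = 190650.181818
Step 3: ||f||_3 = (190650.181818)^(1/3) = 57.554472


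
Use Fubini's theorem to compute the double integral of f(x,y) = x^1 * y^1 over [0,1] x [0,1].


By Fubini's theorem, the double integral factors as a product of single integrals:
Step 1: integral_0^1 x^1 dx = [x^2/2] from 0 to 1
     = 1^2/2 = 0.5
Step 2: integral_0^1 y^1 dy = [y^2/2] from 0 to 1
     = 1^2/2 = 0.5
Step 3: Double integral = 0.5 * 0.5 = 0.25


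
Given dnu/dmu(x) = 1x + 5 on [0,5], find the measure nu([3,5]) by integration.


nu(A) = integral_A (dnu/dmu) dmu = integral_3^5 (1x + 5) dx
Step 1: Antiderivative F(x) = (1/2)x^2 + 5x
Step 2: F(5) = (1/2)*5^2 + 5*5 = 12.5 + 25 = 37.5
Step 3: F(3) = (1/2)*3^2 + 5*3 = 4.5 + 15 = 19.5
Step 4: nu([3,5]) = F(5) - F(3) = 37.5 - 19.5 = 18


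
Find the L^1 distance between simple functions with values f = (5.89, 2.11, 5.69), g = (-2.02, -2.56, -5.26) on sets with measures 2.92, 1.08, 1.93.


Step 1: Compute differences f_i - g_i:
  5.89 - -2.02 = 7.91
  2.11 - -2.56 = 4.67
  5.69 - -5.26 = 10.95
Step 2: Compute |diff|^1 * measure for each set:
  |7.91|^1 * 2.92 = 7.91 * 2.92 = 23.0972
  |4.67|^1 * 1.08 = 4.67 * 1.08 = 5.0436
  |10.95|^1 * 1.93 = 10.95 * 1.93 = 21.1335
Step 3: Sum = 49.2743
Step 4: ||f-g||_1 = (49.2743)^(1/1) = 49.2743


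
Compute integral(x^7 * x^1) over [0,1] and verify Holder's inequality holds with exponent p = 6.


Step 1: Exact integral of f*g = integral(x^8, 0, 1) = 1/9
     = 0.111111
Step 2: Holder bound with p=6, q=1.2:
  ||f||_p = (integral x^42 dx)^(1/6) = (1/43)^(1/6) = 0.534263
  ||g||_q = (integral x^1.2 dx)^(1/1.2) = (1/2.2)^(1/1.2) = 0.518379
Step 3: Holder bound = ||f||_p * ||g||_q = 0.534263 * 0.518379 = 0.276951
Verification: 0.111111 <= 0.276951 (Holder holds)


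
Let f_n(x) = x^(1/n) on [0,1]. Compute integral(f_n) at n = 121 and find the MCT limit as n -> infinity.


At n = 121: f_121(x) = x^(1/121).
Step 1: integral(x^(1/121), 0, 1) = [x^(1/121+1) / (1/121+1)] from 0 to 1
     = 1 / (1/121 + 1) = 1 / ((121+1)/121) = 121/(121+1)
     = 121/122 = 0.991803
Step 2: As n -> infinity, f_n(x) = x^(1/n) -> 1 for x in (0,1], and f_n is increasing in n.
By MCT, lim_n integral(f_n) = integral(lim_n f_n) = integral(1, 0, 1) = 1.
Step 3: Verify convergence: 121/122 = 0.991803 -> 1


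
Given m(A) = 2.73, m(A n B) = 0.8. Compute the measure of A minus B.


m(A \ B) = m(A) - m(A n B)
= 2.73 - 0.8
= 1.93


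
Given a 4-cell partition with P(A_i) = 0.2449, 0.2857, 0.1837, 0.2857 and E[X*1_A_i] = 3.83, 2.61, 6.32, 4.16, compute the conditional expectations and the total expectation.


For each cell A_i: E[X|A_i] = E[X*1_A_i] / P(A_i)
Step 1: E[X|A_1] = 3.83 / 0.2449 = 15.639036
Step 2: E[X|A_2] = 2.61 / 0.2857 = 9.135457
Step 3: E[X|A_3] = 6.32 / 0.1837 = 34.403919
Step 4: E[X|A_4] = 4.16 / 0.2857 = 14.560728
Verification: E[X] = sum E[X*1_A_i] = 3.83 + 2.61 + 6.32 + 4.16 = 16.92


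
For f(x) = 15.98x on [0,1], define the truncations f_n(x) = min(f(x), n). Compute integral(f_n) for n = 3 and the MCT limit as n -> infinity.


f(x) = 15.98x on [0,1]; f_n(x) = min(15.98x, n). At n = 3:
Step 1: f(x) reaches 3 at x = 3/15.98 = 0.187735
Step 2: integral(f_3) = integral(15.98x, 0, 0.187735) + integral(3, 0.187735, 1)
       = 15.98*0.187735^2/2 + 3*(1 - 0.187735)
       = 0.281602 + 2.436796
       = 2.718398
Step 3: As n -> infinity, f_n increases to f, so by MCT integral(f_n) -> integral(f) = 15.98/2 = 7.99.
Convergence: integral(f_3) = 2.718398 -> 7.99 as n -> infinity


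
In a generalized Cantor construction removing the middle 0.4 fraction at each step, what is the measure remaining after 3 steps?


Step 1: At each step, fraction remaining = 1 - 0.4 = 0.6
Step 2: After 3 steps, measure = (0.6)^3
Step 3: Computing the power step by step:
  After step 1: 0.6
  After step 2: 0.36
  After step 3: 0.216
Result = 0.216


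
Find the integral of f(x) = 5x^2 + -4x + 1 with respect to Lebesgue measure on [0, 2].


The Lebesgue integral of a Riemann-integrable function agrees with the Riemann integral.
Antiderivative F(x) = (5/3)x^3 + (-4/2)x^2 + 1x
F(2) = (5/3)*2^3 + (-4/2)*2^2 + 1*2
     = (5/3)*8 + (-4/2)*4 + 1*2
     = 13.333333 + -8 + 2
     = 7.333333
F(0) = 0.0
Integral = F(2) - F(0) = 7.333333 - 0.0 = 7.333333


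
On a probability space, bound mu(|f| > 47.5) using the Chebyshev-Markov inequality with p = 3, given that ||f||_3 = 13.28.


Chebyshev/Markov inequality: mu(|f| > eps) <= (||f||_p / eps)^p
Step 1: ||f||_3 / eps = 13.28 / 47.5 = 0.279579
Step 2: Raise to power p = 3:
  (0.279579)^3 = 0.021853
Step 3: Therefore mu(|f| > 47.5) <= 0.021853


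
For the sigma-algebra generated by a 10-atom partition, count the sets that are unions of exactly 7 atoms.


Each element of F is a union of some subset of the 10 atoms.
Elements that are unions of exactly 7 atoms correspond to 7-element subsets of the 10 atoms.
Count = C(10, 7) = 10! / (7! * 3!) = 120.


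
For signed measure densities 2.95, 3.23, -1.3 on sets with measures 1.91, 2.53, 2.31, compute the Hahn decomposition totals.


Step 1: Compute signed measure on each set:
  Set 1: 2.95 * 1.91 = 5.6345
  Set 2: 3.23 * 2.53 = 8.1719
  Set 3: -1.3 * 2.31 = -3.003
Step 2: Total signed measure = (5.6345) + (8.1719) + (-3.003)
     = 10.8034
Step 3: Positive part mu+(X) = sum of positive contributions = 13.8064
Step 4: Negative part mu-(X) = |sum of negative contributions| = 3.003


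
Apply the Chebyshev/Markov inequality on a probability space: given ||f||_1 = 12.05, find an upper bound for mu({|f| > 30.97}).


Chebyshev/Markov inequality: mu(|f| > eps) <= (||f||_p / eps)^p
Step 1: ||f||_1 / eps = 12.05 / 30.97 = 0.389086
Step 2: Raise to power p = 1:
  (0.389086)^1 = 0.389086
Step 3: Therefore mu(|f| > 30.97) <= 0.389086


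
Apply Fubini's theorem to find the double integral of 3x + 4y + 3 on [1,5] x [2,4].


By Fubini, integrate in x first, then y.
Step 1: Fix y, integrate over x in [1,5]:
  integral(3x + 4y + 3, x=1..5)
  = 3*(5^2 - 1^2)/2 + (4y + 3)*(5 - 1)
  = 36 + (4y + 3)*4
  = 36 + 16y + 12
  = 48 + 16y
Step 2: Integrate over y in [2,4]:
  integral(48 + 16y, y=2..4)
  = 48*2 + 16*(4^2 - 2^2)/2
  = 96 + 96
  = 192


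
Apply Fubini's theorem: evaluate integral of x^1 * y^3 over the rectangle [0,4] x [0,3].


By Fubini's theorem, the double integral factors as a product of single integrals:
Step 1: integral_0^4 x^1 dx = [x^2/2] from 0 to 4
     = 4^2/2 = 8
Step 2: integral_0^3 y^3 dy = [y^4/4] from 0 to 3
     = 3^4/4 = 20.25
Step 3: Double integral = 8 * 20.25 = 162
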